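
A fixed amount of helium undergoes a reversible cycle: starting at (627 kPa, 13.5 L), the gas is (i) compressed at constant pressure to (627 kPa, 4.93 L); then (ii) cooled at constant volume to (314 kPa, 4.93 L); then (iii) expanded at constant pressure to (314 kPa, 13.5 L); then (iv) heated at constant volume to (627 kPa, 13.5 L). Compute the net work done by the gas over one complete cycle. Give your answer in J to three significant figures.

W_net ≈ -2680 J

Constant-volume legs do no work.
W(i) = (627)(4.93 − 13.5) = -5373 J; W(iii) = (314)(13.5 − 4.93) = 2691 J.
W_net = -5373 + 2691 = -2682 J (the counter-clockwise enclosed area).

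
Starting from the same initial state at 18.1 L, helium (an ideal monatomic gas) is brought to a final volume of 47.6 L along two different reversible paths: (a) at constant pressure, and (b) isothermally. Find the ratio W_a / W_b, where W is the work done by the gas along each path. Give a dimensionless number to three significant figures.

W_a / W_b ≈ 1.69

Path (a) isobaric: W = P₁(V₂ − V₁) → W_a/(P₁V₁) = 1.63.
Path (b) isothermal: W = P₁V₁ ln(V₂/V₁) → W_b/(P₁V₁) = 0.9669.
W_a / W_b = 1.63 / 0.9669 = 1.686.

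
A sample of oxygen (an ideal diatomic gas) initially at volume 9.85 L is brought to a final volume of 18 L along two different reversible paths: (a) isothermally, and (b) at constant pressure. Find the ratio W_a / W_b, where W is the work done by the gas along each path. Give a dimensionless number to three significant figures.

Path (a) isothermal: W = P₁V₁ ln(V₂/V₁) → W_a/(P₁V₁) = 0.6029.
Path (b) isobaric: W = P₁(V₂ − V₁) → W_b/(P₁V₁) = 0.8274.
W_a / W_b = 0.6029 / 0.8274 = 0.7287.

W_a / W_b ≈ 0.729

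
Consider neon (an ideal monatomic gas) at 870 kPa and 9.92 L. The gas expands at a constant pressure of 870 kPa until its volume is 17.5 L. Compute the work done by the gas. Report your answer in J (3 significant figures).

Isobaric: W = P ΔV.
W = (870 kPa)(17.5 − 9.92 L) = (870)(7.58) = 6595 J.

W ≈ 6590 J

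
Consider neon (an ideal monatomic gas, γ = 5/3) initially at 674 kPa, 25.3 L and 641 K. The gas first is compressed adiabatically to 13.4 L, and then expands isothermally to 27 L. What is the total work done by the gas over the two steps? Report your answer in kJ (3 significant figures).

Step 1 (adiabatic): W = (P₁V₁ − P₂V₂)/(γ−1) = (17052 − 26049)/0.667 = -13495 J.
After step 1: P = 1944 kPa, V = 13.4 L, T = 979.2 K.
Step 2 (isothermal): W = P₁V₁ ln(V₂/V₁) = (26049) ln(27/13.4) = 18249 J.
W_total = -13495 + 18249 = 4754 J.

W_total ≈ 4.75 kJ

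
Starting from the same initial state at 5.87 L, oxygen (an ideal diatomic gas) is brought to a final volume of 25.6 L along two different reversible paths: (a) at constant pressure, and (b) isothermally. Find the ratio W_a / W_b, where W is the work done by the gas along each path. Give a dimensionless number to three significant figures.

W_a / W_b ≈ 2.28

Path (a) isobaric: W = P₁(V₂ − V₁) → W_a/(P₁V₁) = 3.361.
Path (b) isothermal: W = P₁V₁ ln(V₂/V₁) → W_b/(P₁V₁) = 1.473.
W_a / W_b = 3.361 / 1.473 = 2.282.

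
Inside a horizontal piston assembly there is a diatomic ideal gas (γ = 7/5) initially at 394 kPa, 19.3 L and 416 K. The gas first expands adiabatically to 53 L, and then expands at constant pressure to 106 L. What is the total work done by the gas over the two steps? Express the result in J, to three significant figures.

Step 1 (adiabatic): W = (P₁V₁ − P₂V₂)/(γ−1) = (7604 − 5077)/0.4 = 6319 J.
After step 1: P = 95.78 kPa, V = 53 L, T = 277.7 K.
Step 2 (isobaric): W = PΔV = (95.78 kPa)(106 − 53 L) = 5077 J.
W_total = 6319 + 5077 = 11396 J.

W_total ≈ 11400 J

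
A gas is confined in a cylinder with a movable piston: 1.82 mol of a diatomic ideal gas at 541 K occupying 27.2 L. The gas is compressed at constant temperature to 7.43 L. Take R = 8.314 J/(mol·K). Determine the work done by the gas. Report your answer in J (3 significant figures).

W ≈ -10600 J

Isothermal: W = nRT ln(V₂/V₁).
W = (1.82)(8.314)(541) × ln(7.43/27.2)
  = 8186 × -1.298
W_by_gas = -10623 J.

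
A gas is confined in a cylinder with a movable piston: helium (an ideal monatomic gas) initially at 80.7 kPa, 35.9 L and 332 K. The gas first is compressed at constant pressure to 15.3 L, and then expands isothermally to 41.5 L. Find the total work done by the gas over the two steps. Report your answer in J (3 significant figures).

Step 1 (isobaric): W = PΔV = (80.7 kPa)(15.3 − 35.9 L) = -1662 J.
After step 1: P = 80.7 kPa, V = 15.3 L, T = 141.5 K.
Step 2 (isothermal): W = P₁V₁ ln(V₂/V₁) = (1235) ln(41.5/15.3) = 1232 J.
W_total = -1662 + 1232 = -430.4 J.

W_total ≈ -430 J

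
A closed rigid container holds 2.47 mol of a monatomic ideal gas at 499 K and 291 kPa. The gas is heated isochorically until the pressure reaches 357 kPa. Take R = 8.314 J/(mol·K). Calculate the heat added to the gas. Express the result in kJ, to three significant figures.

Q ≈ 3.49 kJ

Constant volume ⇒ W = 0, so Q = ΔU = nCᵥΔT with Cᵥ = 3R/2 = 12.47 J/(mol·K).
At constant V, T₂/T₁ = P₂/P₁ ⇒ ΔT = T₁(P₂/P₁ − 1) = 499·(357/291 − 1) = 113.2 K.
ΔU = (2.47)(12.47)(113.2) = 3486 J.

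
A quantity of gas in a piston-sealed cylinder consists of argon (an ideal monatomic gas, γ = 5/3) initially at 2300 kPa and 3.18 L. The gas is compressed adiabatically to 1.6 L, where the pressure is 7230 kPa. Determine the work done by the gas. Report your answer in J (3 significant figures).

Adiabatic: W = (P₁V₁ − P₂V₂)/(γ − 1) with γ = 5/3.
P₁V₁ = 7314 J, P₂V₂ = 11568 J.
W = (7314 − 11568) / 0.6667 = -6381 J.

W ≈ -6380 J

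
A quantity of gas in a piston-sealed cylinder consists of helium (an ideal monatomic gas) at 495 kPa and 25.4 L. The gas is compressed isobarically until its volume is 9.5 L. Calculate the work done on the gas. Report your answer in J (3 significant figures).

Isobaric: W = P ΔV.
W = (495 kPa)(9.5 − 25.4 L) = (495)(-15.9) = -7870 J.
Work on gas = −W_by = 7870 J.

W ≈ 7870 J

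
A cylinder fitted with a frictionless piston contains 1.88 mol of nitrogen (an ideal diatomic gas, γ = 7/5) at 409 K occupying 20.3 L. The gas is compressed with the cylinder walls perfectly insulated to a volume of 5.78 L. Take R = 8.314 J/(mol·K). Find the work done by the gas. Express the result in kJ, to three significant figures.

W ≈ -10.4 kJ

Adiabatic: TV^(γ−1) = const with γ = 7/5.
T₂ = T₁ (V₁/V₂)^(γ−1) = 409 × (20.3/5.78)^0.4 = 409 × 1.653 = 676 K.
W_by = nCᵥ(T₁ − T₂) = (1.88)(20.79)(409 − 676) = -10433 J.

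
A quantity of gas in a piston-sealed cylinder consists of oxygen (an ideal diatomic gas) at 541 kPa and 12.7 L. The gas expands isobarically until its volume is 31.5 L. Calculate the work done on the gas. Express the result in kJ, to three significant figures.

W ≈ -10.2 kJ

Isobaric: W = P ΔV.
W = (541 kPa)(31.5 − 12.7 L) = (541)(18.8) = 10171 J.
Work on gas = −W_by = -10171 J.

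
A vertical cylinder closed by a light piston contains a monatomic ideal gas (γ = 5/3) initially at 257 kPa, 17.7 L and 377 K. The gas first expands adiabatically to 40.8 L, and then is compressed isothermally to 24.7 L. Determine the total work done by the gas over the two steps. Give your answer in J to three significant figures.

W_total ≈ 1600 J

Step 1 (adiabatic): W = (P₁V₁ − P₂V₂)/(γ−1) = (4549 − 2607)/0.667 = 2913 J.
After step 1: P = 63.89 kPa, V = 40.8 L, T = 216 K.
Step 2 (isothermal): W = P₁V₁ ln(V₂/V₁) = (2607) ln(24.7/40.8) = -1308 J.
W_total = 2913 − 1308 = 1605 J.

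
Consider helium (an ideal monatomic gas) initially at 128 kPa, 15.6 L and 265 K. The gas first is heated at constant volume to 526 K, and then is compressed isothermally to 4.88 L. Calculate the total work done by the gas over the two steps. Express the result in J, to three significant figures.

Step 1 (isochoric): W = 0 (constant volume).
After step 1: P = 254.1 kPa (V unchanged).
Step 2 (isothermal): W = P₁V₁ ln(V₂/V₁) = (3963) ln(4.88/15.6) = -4606 J.
W_total = 0 − 4606 = -4606 J.

W_total ≈ -4610 J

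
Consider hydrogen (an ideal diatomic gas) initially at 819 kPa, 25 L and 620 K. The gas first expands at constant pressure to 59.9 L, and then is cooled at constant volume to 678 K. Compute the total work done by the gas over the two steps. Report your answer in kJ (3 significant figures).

Step 1 (isobaric): W = PΔV = (819 kPa)(59.9 − 25 L) = 28583 J.
Step 2 (isochoric): W = 0 (constant volume).
W_total = 28583 + 0 = 28583 J.

W_total ≈ 28.6 kJ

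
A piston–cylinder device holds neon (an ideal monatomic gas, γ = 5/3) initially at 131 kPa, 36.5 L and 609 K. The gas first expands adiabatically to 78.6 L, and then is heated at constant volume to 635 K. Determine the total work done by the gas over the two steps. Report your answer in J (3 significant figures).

W_total ≈ 2870 J

Step 1 (adiabatic): W = (P₁V₁ − P₂V₂)/(γ−1) = (4782 − 2867)/0.667 = 2871 J.
Step 2 (isochoric): W = 0 (constant volume).
W_total = 2871 + 0 = 2871 J.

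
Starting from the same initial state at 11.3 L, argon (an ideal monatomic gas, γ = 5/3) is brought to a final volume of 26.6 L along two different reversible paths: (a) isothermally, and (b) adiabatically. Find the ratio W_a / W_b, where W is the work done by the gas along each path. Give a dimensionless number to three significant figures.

Path (a) isothermal: W = P₁V₁ ln(V₂/V₁) → W_a/(P₁V₁) = 0.8561.
Path (b) adiabatic: W = P₁V₁(1 − (V₁/V₂)^(γ−1))/(γ−1) → W_b/(P₁V₁) = 0.6523.
W_a / W_b = 0.8561 / 0.6523 = 1.312.

W_a / W_b ≈ 1.31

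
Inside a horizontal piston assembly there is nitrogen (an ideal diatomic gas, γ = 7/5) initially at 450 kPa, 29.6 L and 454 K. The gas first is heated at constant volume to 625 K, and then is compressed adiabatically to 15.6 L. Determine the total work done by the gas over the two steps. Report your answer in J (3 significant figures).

W_total ≈ -13400 J

Step 1 (isochoric): W = 0 (constant volume).
After step 1: P = 619.5 kPa (V unchanged).
Step 2 (adiabatic): W = (P₁V₁ − P₂V₂)/(γ−1) = (18337 − 23692)/0.4 = -13387 J.
W_total = 0 − 13387 = -13387 J.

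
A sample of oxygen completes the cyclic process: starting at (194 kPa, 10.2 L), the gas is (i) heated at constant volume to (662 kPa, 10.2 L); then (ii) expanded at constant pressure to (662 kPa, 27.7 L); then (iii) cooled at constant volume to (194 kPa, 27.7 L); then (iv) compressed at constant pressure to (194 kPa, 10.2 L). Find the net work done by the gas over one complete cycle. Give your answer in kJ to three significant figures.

W_net ≈ 8.19 kJ

Constant-volume legs do no work.
W(ii) = (662)(27.7 − 10.2) = 11585 J; W(iv) = (194)(10.2 − 27.7) = -3395 J.
W_net = 11585 − 3395 = 8190 J (the clockwise enclosed area).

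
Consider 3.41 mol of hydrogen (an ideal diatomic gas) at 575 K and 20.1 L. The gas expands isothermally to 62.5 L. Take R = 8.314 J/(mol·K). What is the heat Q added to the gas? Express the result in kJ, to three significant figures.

Isothermal ⇒ ΔU = 0, so Q = W = nRT ln(V₂/V₁).
Q = (3.41)(8.314)(575) ln(62.5/20.1) = 16302 × 1.134 = 18493 J.

Q ≈ 18.5 kJ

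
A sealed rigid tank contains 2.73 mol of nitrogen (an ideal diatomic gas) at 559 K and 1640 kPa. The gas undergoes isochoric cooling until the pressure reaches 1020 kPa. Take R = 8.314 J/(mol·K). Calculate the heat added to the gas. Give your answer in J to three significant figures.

Constant volume ⇒ W = 0, so Q = ΔU = nCᵥΔT with Cᵥ = 5R/2 = 20.79 J/(mol·K).
At constant V, T₂/T₁ = P₂/P₁ ⇒ ΔT = T₁(P₂/P₁ − 1) = 559·(1020/1640 − 1) = -211.3 K.
ΔU = (2.73)(20.79)(-211.3) = -11991 J.

Q ≈ -12000 J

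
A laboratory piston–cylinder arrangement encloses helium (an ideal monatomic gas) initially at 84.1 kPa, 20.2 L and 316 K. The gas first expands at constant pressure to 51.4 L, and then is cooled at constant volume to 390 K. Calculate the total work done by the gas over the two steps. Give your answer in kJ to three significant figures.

W_total ≈ 2.62 kJ

Step 1 (isobaric): W = PΔV = (84.1 kPa)(51.4 − 20.2 L) = 2624 J.
Step 2 (isochoric): W = 0 (constant volume).
W_total = 2624 + 0 = 2624 J.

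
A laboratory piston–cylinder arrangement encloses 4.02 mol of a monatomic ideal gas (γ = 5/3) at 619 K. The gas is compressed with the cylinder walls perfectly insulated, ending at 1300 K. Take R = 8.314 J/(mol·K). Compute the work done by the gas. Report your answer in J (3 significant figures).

W ≈ -34100 J

Adiabatic ⇒ Q = 0, so W_by = −ΔU = nCᵥ(T₁ − T₂).
Cᵥ = 3R/2 = 12.47 J/(mol·K).
W = (4.02)(12.47)(619 − 1300) = -34141 J.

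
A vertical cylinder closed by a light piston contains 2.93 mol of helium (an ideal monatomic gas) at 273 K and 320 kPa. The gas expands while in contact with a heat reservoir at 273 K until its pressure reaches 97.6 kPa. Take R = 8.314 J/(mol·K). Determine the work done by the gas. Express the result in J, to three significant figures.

Isothermal process: W = nRT ln(V₂/V₁) = nRT ln(P₁/P₂).
W = (2.93)(8.314)(273) × ln(320/97.6)
  = 6650 × ln(3.279) = 6650 × 1.187
W_by_gas = 7897 J.

W ≈ 7900 J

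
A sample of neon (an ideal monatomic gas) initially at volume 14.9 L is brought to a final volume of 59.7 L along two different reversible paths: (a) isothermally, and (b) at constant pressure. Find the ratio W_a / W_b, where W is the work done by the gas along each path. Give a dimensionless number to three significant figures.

Path (a) isothermal: W = P₁V₁ ln(V₂/V₁) → W_a/(P₁V₁) = 1.388.
Path (b) isobaric: W = P₁(V₂ − V₁) → W_b/(P₁V₁) = 3.007.
W_a / W_b = 1.388 / 3.007 = 0.4616.

W_a / W_b ≈ 0.462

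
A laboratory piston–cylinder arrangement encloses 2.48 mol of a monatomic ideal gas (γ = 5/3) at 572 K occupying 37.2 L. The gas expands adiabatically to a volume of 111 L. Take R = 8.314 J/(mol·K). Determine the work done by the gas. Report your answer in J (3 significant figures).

Adiabatic: TV^(γ−1) = const with γ = 5/3.
T₂ = T₁ (V₁/V₂)^(γ−1) = 572 × (37.2/111)^0.667 = 572 × 0.4825 = 276 K.
W_by = nCᵥ(T₁ − T₂) = (2.48)(12.47)(572 − 276) = 9155 J.

W ≈ 9160 J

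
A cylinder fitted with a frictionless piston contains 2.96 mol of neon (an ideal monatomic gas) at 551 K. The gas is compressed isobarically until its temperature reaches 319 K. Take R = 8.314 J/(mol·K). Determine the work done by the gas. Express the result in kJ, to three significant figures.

W ≈ -5.71 kJ

Isobaric: W = P ΔV = nR ΔT.
W = (2.96)(8.314)(319 − 551) = -5709 J.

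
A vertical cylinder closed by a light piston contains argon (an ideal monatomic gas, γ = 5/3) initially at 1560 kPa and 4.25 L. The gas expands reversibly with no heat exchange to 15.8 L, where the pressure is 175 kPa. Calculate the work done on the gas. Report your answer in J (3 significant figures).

W ≈ -5800 J

Adiabatic: W = (P₁V₁ − P₂V₂)/(γ − 1) with γ = 5/3.
P₁V₁ = 6630 J, P₂V₂ = 2765 J.
W = (6630 − 2765) / 0.6667 = 5797 J.
Work on gas = −W_by = -5797 J.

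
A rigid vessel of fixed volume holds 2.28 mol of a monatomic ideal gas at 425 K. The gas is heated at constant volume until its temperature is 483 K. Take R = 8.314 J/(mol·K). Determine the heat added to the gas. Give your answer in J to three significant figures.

Q ≈ 1650 J

Constant volume ⇒ W = 0, so Q = ΔU = nCᵥΔT with Cᵥ = 3R/2 = 12.47 J/(mol·K).
ΔU = (2.28)(12.47)(483 − 425) = 1649 J.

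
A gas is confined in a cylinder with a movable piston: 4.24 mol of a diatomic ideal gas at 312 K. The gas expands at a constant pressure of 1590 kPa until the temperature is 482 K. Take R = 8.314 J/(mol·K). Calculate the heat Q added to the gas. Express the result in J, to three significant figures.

Isobaric: W = nRΔT = (4.24)(8.314)(170) = 5993 J.
ΔU = nCᵥΔT with Cᵥ = 5R/2: ΔU = (4.24)(20.79)(170) = 14982 J.
Q = ΔU + W = 14982 + 5993 = 20975 J.

Q ≈ 21000 J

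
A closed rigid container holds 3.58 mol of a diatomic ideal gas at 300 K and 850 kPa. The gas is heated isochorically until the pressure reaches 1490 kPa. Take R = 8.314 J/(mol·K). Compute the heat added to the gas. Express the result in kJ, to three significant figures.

Constant volume ⇒ W = 0, so Q = ΔU = nCᵥΔT with Cᵥ = 5R/2 = 20.79 J/(mol·K).
At constant V, T₂/T₁ = P₂/P₁ ⇒ ΔT = T₁(P₂/P₁ − 1) = 300·(1490/850 − 1) = 225.9 K.
ΔU = (3.58)(20.79)(225.9) = 16808 J.

Q ≈ 16.8 kJ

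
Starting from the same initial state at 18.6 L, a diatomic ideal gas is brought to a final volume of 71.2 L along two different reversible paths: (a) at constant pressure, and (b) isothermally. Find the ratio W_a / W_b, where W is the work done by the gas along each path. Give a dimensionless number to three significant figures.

Path (a) isobaric: W = P₁(V₂ − V₁) → W_a/(P₁V₁) = 2.828.
Path (b) isothermal: W = P₁V₁ ln(V₂/V₁) → W_b/(P₁V₁) = 1.342.
W_a / W_b = 2.828 / 1.342 = 2.107.

W_a / W_b ≈ 2.11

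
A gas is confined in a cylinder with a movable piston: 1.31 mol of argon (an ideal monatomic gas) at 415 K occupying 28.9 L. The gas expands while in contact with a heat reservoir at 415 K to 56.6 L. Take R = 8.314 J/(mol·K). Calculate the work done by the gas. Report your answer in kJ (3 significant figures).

Isothermal: W = nRT ln(V₂/V₁).
W = (1.31)(8.314)(415) × ln(56.6/28.9)
  = 4520 × 0.6722
W_by_gas = 3038 J.

W ≈ 3.04 kJ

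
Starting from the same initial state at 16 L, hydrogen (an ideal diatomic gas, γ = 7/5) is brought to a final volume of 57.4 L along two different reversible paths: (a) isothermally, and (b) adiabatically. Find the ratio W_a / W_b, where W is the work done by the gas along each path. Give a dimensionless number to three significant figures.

W_a / W_b ≈ 1.28

Path (a) isothermal: W = P₁V₁ ln(V₂/V₁) → W_a/(P₁V₁) = 1.277.
Path (b) adiabatic: W = P₁V₁(1 − (V₁/V₂)^(γ−1))/(γ−1) → W_b/(P₁V₁) = 1.
W_a / W_b = 1.277 / 1 = 1.277.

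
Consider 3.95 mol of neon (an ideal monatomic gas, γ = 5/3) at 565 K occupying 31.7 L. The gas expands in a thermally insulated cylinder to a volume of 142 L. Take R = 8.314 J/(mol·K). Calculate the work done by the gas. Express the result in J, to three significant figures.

W ≈ 17600 J

Adiabatic: TV^(γ−1) = const with γ = 5/3.
T₂ = T₁ (V₁/V₂)^(γ−1) = 565 × (31.7/142)^0.667 = 565 × 0.368 = 207.9 K.
W_by = nCᵥ(T₁ − T₂) = (3.95)(12.47)(565 − 207.9) = 17590 J.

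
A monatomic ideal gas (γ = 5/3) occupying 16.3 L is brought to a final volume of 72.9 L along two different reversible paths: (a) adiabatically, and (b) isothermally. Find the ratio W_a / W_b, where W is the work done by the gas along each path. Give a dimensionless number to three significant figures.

Path (a) adiabatic: W = P₁V₁(1 − (V₁/V₂)^(γ−1))/(γ−1) → W_a/(P₁V₁) = 0.9474.
Path (b) isothermal: W = P₁V₁ ln(V₂/V₁) → W_b/(P₁V₁) = 1.498.
W_a / W_b = 0.9474 / 1.498 = 0.6325.

W_a / W_b ≈ 0.632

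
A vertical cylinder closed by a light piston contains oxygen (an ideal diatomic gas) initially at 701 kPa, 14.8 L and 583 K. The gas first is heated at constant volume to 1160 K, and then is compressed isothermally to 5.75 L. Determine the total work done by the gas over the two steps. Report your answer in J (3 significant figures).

W_total ≈ -19500 J

Step 1 (isochoric): W = 0 (constant volume).
After step 1: P = 1395 kPa (V unchanged).
Step 2 (isothermal): W = P₁V₁ ln(V₂/V₁) = (20643) ln(5.75/14.8) = -19516 J.
W_total = 0 − 19516 = -19516 J.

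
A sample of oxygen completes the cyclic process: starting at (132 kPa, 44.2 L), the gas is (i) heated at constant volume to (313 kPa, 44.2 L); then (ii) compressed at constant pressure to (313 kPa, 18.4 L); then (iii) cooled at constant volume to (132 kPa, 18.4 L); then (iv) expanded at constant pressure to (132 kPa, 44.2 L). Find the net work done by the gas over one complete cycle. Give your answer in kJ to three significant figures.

Constant-volume legs do no work.
W(ii) = (313)(18.4 − 44.2) = -8075 J; W(iv) = (132)(44.2 − 18.4) = 3406 J.
W_net = -8075 + 3406 = -4670 J (the counter-clockwise enclosed area).

W_net ≈ -4.67 kJ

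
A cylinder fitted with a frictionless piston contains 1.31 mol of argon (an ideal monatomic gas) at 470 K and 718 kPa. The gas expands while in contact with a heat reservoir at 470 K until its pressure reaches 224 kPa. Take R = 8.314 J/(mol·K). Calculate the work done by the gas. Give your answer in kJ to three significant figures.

W ≈ 5.96 kJ

Isothermal process: W = nRT ln(V₂/V₁) = nRT ln(P₁/P₂).
W = (1.31)(8.314)(470) × ln(718/224)
  = 5119 × ln(3.205) = 5119 × 1.165
W_by_gas = 5963 J.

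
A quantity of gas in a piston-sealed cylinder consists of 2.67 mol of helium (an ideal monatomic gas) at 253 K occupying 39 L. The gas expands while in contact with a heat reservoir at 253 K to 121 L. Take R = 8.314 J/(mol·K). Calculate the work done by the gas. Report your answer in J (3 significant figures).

W ≈ 6360 J

Isothermal: W = nRT ln(V₂/V₁).
W = (2.67)(8.314)(253) × ln(121/39)
  = 5616 × 1.132
W_by_gas = 6359 J.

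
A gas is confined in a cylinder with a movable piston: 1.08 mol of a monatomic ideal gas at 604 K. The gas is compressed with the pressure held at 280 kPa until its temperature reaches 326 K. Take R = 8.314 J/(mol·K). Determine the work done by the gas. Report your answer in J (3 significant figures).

Isobaric: W = P ΔV = nR ΔT.
W = (1.08)(8.314)(326 − 604) = -2496 J.

W ≈ -2500 J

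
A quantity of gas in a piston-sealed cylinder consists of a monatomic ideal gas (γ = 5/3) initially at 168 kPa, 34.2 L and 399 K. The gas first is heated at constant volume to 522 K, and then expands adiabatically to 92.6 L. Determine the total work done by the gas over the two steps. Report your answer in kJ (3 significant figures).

W_total ≈ 5.47 kJ

Step 1 (isochoric): W = 0 (constant volume).
After step 1: P = 219.8 kPa (V unchanged).
Step 2 (adiabatic): W = (P₁V₁ − P₂V₂)/(γ−1) = (7517 − 3869)/0.667 = 5471 J.
W_total = 0 + 5471 = 5471 J.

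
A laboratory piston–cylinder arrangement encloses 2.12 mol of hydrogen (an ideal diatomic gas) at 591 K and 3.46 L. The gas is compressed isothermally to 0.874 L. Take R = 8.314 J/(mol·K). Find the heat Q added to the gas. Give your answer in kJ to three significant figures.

Q ≈ -14.3 kJ

Isothermal ⇒ ΔU = 0, so Q = W = nRT ln(V₂/V₁).
Q = (2.12)(8.314)(591) ln(0.874/3.46) = 10417 × -1.376 = -14333 J.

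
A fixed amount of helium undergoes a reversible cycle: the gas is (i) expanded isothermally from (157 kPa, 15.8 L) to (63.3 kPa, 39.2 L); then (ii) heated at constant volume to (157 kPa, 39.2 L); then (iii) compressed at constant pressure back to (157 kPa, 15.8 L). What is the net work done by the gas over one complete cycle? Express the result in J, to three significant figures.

Leg (i): W = PᵢVᵢ ln(V_f/Vᵢ) = (2481) ln(39.2/15.8) = 2254 J.
Leg (ii): W = 0.
Leg (iii): W = PΔV = (157)(15.8 − 39.2) = -3674 J.
W_net = 2254 − 3674 = -1420 J.

W_net ≈ -1420 J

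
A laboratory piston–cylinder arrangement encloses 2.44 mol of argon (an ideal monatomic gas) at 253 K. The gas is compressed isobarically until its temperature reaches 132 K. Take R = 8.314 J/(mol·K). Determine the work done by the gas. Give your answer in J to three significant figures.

W ≈ -2450 J

Isobaric: W = P ΔV = nR ΔT.
W = (2.44)(8.314)(132 − 253) = -2455 J.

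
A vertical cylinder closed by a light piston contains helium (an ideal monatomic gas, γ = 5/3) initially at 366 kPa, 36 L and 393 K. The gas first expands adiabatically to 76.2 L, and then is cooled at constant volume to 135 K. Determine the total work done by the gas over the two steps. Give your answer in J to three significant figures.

Step 1 (adiabatic): W = (P₁V₁ − P₂V₂)/(γ−1) = (13176 − 7992)/0.667 = 7775 J.
Step 2 (isochoric): W = 0 (constant volume).
W_total = 7775 + 0 = 7775 J.

W_total ≈ 7780 J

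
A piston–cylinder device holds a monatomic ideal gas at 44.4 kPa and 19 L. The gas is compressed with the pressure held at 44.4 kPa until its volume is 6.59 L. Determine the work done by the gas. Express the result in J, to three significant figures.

Isobaric: W = P ΔV.
W = (44.4 kPa)(6.59 − 19 L) = (44.4)(-12.41) = -551 J.

W ≈ -551 J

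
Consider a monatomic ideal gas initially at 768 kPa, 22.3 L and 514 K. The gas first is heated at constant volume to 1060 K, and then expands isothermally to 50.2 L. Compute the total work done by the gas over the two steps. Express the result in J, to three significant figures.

W_total ≈ 28700 J

Step 1 (isochoric): W = 0 (constant volume).
After step 1: P = 1584 kPa (V unchanged).
Step 2 (isothermal): W = P₁V₁ ln(V₂/V₁) = (35319) ln(50.2/22.3) = 28659 J.
W_total = 0 + 28659 = 28659 J.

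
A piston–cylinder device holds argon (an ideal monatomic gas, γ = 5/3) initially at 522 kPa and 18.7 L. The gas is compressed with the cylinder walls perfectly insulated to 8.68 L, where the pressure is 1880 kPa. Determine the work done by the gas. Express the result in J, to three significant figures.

Adiabatic: W = (P₁V₁ − P₂V₂)/(γ − 1) with γ = 5/3.
P₁V₁ = 9761 J, P₂V₂ = 16318 J.
W = (9761 − 16318) / 0.6667 = -9835 J.

W ≈ -9840 J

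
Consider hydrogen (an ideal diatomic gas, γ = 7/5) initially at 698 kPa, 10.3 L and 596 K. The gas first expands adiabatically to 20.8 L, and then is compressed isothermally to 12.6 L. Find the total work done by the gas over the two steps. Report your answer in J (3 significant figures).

W_total ≈ 1680 J

Step 1 (adiabatic): W = (P₁V₁ − P₂V₂)/(γ−1) = (7189 − 5428)/0.4 = 4405 J.
After step 1: P = 260.9 kPa, V = 20.8 L, T = 449.9 K.
Step 2 (isothermal): W = P₁V₁ ln(V₂/V₁) = (5428) ln(12.6/20.8) = -2721 J.
W_total = 4405 − 2721 = 1684 J.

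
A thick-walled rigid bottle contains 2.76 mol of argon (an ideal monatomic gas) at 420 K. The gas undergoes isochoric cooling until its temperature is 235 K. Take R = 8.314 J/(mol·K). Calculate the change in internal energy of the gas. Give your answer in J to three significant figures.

ΔU ≈ -6370 J

Constant volume ⇒ W = 0, so Q = ΔU = nCᵥΔT with Cᵥ = 3R/2 = 12.47 J/(mol·K).
ΔU = (2.76)(12.47)(235 − 420) = -6368 J.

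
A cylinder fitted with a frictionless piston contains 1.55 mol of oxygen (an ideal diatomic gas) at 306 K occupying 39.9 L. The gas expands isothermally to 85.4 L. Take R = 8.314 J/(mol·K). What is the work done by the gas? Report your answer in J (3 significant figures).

W ≈ 3000 J

Isothermal: W = nRT ln(V₂/V₁).
W = (1.55)(8.314)(306) × ln(85.4/39.9)
  = 3943 × 0.761
W_by_gas = 3001 J.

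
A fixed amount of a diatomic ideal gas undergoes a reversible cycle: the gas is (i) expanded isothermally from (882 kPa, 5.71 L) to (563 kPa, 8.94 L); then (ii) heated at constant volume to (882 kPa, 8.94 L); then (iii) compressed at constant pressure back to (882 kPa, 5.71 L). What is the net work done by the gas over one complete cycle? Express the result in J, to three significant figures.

W_net ≈ -591 J

Leg (i): W = PᵢVᵢ ln(V_f/Vᵢ) = (5036) ln(8.94/5.71) = 2258 J.
Leg (ii): W = 0.
Leg (iii): W = PΔV = (882)(5.71 − 8.94) = -2849 J.
W_net = 2258 − 2849 = -591 J.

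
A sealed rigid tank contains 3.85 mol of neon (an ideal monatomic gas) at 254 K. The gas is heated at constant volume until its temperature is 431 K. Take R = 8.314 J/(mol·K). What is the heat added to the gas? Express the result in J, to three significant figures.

Q ≈ 8500 J

Constant volume ⇒ W = 0, so Q = ΔU = nCᵥΔT with Cᵥ = 3R/2 = 12.47 J/(mol·K).
ΔU = (3.85)(12.47)(431 − 254) = 8498 J.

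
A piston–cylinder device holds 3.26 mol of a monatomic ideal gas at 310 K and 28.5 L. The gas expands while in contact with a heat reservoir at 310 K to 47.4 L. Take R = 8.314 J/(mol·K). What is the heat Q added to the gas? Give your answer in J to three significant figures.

Isothermal ⇒ ΔU = 0, so Q = W = nRT ln(V₂/V₁).
Q = (3.26)(8.314)(310) ln(47.4/28.5) = 8402 × 0.5087 = 4274 J.

Q ≈ 4270 J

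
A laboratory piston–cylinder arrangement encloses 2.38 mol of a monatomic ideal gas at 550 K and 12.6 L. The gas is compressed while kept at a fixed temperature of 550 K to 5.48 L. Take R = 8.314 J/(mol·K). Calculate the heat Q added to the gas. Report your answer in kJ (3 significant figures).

Q ≈ -9.06 kJ

Isothermal ⇒ ΔU = 0, so Q = W = nRT ln(V₂/V₁).
Q = (2.38)(8.314)(550) ln(5.48/12.6) = 10883 × -0.8326 = -9061 J.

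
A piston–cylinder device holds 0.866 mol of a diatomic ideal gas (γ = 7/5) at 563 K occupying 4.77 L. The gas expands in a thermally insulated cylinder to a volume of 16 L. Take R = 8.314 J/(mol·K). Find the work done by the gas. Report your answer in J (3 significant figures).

Adiabatic: TV^(γ−1) = const with γ = 7/5.
T₂ = T₁ (V₁/V₂)^(γ−1) = 563 × (4.77/16)^0.4 = 563 × 0.6163 = 347 K.
W_by = nCᵥ(T₁ − T₂) = (0.866)(20.79)(563 − 347) = 3889 J.

W ≈ 3890 J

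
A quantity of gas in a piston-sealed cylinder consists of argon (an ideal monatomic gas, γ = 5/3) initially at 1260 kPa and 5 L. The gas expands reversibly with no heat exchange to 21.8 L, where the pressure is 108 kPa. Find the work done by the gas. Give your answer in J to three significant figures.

Adiabatic: W = (P₁V₁ − P₂V₂)/(γ − 1) with γ = 5/3.
P₁V₁ = 6300 J, P₂V₂ = 2354 J.
W = (6300 − 2354) / 0.6667 = 5918 J.

W ≈ 5920 J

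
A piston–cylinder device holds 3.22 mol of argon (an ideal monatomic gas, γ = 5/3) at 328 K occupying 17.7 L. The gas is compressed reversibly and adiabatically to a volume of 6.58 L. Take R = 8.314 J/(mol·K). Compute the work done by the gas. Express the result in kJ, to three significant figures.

W ≈ -12.3 kJ

Adiabatic: TV^(γ−1) = const with γ = 5/3.
T₂ = T₁ (V₁/V₂)^(γ−1) = 328 × (17.7/6.58)^0.667 = 328 × 1.934 = 634.4 K.
W_by = nCᵥ(T₁ − T₂) = (3.22)(12.47)(328 − 634.4) = -12305 J.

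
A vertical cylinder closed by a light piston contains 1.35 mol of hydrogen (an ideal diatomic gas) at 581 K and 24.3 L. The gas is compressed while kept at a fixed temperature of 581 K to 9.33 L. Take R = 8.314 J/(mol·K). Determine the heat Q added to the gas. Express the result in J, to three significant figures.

Q ≈ -6240 J

Isothermal ⇒ ΔU = 0, so Q = W = nRT ln(V₂/V₁).
Q = (1.35)(8.314)(581) ln(9.33/24.3) = 6521 × -0.9572 = -6242 J.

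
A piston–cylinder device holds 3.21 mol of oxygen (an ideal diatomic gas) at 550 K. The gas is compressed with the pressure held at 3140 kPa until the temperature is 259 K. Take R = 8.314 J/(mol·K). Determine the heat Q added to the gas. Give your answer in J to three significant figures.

Isobaric: W = nRΔT = (3.21)(8.314)(-291) = -7766 J.
ΔU = nCᵥΔT with Cᵥ = 5R/2: ΔU = (3.21)(20.79)(-291) = -19415 J.
Q = ΔU + W = -19415 − 7766 = -27182 J.

Q ≈ -27200 J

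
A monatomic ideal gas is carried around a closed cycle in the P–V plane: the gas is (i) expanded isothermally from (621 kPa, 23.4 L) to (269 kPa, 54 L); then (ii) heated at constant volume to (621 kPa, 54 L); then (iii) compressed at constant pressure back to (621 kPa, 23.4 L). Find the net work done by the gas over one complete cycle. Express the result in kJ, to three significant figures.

W_net ≈ -6.85 kJ

Leg (i): W = PᵢVᵢ ln(V_f/Vᵢ) = (14531) ln(54/23.4) = 12152 J.
Leg (ii): W = 0.
Leg (iii): W = PΔV = (621)(23.4 − 54) = -19003 J.
W_net = 12152 − 19003 = -6851 J.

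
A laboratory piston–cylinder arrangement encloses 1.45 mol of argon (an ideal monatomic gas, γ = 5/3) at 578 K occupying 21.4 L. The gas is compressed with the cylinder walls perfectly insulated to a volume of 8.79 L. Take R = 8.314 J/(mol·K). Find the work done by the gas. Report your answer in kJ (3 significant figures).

W ≈ -8.46 kJ

Adiabatic: TV^(γ−1) = const with γ = 5/3.
T₂ = T₁ (V₁/V₂)^(γ−1) = 578 × (21.4/8.79)^0.667 = 578 × 1.81 = 1046 K.
W_by = nCᵥ(T₁ − T₂) = (1.45)(12.47)(578 − 1046) = -8463 J.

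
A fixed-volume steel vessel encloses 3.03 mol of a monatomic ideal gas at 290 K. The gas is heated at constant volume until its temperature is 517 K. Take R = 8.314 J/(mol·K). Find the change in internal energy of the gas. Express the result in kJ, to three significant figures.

ΔU ≈ 8.58 kJ

Constant volume ⇒ W = 0, so Q = ΔU = nCᵥΔT with Cᵥ = 3R/2 = 12.47 J/(mol·K).
ΔU = (3.03)(12.47)(517 − 290) = 8578 J.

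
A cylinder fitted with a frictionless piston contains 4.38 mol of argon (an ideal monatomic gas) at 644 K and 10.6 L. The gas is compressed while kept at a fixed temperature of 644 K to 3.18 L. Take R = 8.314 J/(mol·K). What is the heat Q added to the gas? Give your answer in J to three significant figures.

Q ≈ -28200 J

Isothermal ⇒ ΔU = 0, so Q = W = nRT ln(V₂/V₁).
Q = (4.38)(8.314)(644) ln(3.18/10.6) = 23451 × -1.204 = -28235 J.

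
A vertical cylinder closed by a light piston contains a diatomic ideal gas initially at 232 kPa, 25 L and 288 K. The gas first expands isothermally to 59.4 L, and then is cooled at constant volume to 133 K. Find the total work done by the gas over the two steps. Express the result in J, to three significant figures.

W_total ≈ 5020 J

Step 1 (isothermal): W = P₁V₁ ln(V₂/V₁) = (5800) ln(59.4/25) = 5019 J.
Step 2 (isochoric): W = 0 (constant volume).
W_total = 5019 + 0 = 5019 J.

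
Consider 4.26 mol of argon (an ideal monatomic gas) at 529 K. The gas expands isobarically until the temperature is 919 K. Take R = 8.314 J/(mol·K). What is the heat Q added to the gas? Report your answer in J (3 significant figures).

Q ≈ 34500 J

Isobaric: W = nRΔT = (4.26)(8.314)(390) = 13813 J.
ΔU = nCᵥΔT with Cᵥ = 3R/2: ΔU = (4.26)(12.47)(390) = 20719 J.
Q = ΔU + W = 20719 + 13813 = 34532 J.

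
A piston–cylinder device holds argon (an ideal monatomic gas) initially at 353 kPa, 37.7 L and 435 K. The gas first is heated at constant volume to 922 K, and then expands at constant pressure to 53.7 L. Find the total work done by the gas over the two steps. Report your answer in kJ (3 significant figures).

Step 1 (isochoric): W = 0 (constant volume).
After step 1: P = 748.2 kPa (V unchanged).
Step 2 (isobaric): W = PΔV = (748.2 kPa)(53.7 − 37.7 L) = 11971 J.
W_total = 0 + 11971 = 11971 J.

W_total ≈ 12.0 kJ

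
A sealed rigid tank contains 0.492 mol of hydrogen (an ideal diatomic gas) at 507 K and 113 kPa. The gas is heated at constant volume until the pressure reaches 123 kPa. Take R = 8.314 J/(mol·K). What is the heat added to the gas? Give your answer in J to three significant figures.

Q ≈ 459 J

Constant volume ⇒ W = 0, so Q = ΔU = nCᵥΔT with Cᵥ = 5R/2 = 20.79 J/(mol·K).
At constant V, T₂/T₁ = P₂/P₁ ⇒ ΔT = T₁(P₂/P₁ − 1) = 507·(123/113 − 1) = 44.87 K.
ΔU = (0.492)(20.79)(44.87) = 458.8 J.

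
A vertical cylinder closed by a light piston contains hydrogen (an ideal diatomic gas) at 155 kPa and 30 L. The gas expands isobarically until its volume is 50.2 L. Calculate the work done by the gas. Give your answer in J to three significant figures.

Isobaric: W = P ΔV.
W = (155 kPa)(50.2 − 30 L) = (155)(20.2) = 3131 J.

W ≈ 3130 J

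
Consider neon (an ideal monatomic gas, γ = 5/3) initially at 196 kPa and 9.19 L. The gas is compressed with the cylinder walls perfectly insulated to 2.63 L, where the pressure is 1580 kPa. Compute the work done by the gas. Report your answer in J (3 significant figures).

W ≈ -3530 J

Adiabatic: W = (P₁V₁ − P₂V₂)/(γ − 1) with γ = 5/3.
P₁V₁ = 1801 J, P₂V₂ = 4155 J.
W = (1801 − 4155) / 0.6667 = -3531 J.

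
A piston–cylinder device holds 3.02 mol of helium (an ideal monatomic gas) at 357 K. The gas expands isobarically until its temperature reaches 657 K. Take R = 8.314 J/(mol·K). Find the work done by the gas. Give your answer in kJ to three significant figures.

W ≈ 7.53 kJ

Isobaric: W = P ΔV = nR ΔT.
W = (3.02)(8.314)(657 − 357) = 7532 J.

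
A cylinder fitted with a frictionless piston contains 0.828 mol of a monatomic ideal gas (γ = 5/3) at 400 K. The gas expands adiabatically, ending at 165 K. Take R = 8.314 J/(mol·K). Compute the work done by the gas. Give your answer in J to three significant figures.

W ≈ 2430 J

Adiabatic ⇒ Q = 0, so W_by = −ΔU = nCᵥ(T₁ − T₂).
Cᵥ = 3R/2 = 12.47 J/(mol·K).
W = (0.828)(12.47)(400 − 165) = 2427 J.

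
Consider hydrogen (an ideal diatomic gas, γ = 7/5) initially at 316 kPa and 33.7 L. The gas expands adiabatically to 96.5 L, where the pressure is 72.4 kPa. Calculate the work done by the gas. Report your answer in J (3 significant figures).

W ≈ 9160 J

Adiabatic: W = (P₁V₁ − P₂V₂)/(γ − 1) with γ = 7/5.
P₁V₁ = 10649 J, P₂V₂ = 6987 J.
W = (10649 − 6987) / 0.4 = 9157 J.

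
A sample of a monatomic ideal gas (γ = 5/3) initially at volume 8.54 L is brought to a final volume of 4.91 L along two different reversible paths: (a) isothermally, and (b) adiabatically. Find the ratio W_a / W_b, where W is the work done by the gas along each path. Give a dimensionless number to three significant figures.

Path (a) isothermal: W = P₁V₁ ln(V₂/V₁) → W_a/(P₁V₁) = -0.5535.
Path (b) adiabatic: W = P₁V₁(1 − (V₁/V₂)^(γ−1))/(γ−1) → W_b/(P₁V₁) = -0.6694.
W_a / W_b = -0.5535 / -0.6694 = 0.8268.

W_a / W_b ≈ 0.827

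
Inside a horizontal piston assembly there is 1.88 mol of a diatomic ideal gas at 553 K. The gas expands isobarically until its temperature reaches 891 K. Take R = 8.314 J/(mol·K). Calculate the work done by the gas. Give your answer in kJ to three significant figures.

Isobaric: W = P ΔV = nR ΔT.
W = (1.88)(8.314)(891 − 553) = 5283 J.

W ≈ 5.28 kJ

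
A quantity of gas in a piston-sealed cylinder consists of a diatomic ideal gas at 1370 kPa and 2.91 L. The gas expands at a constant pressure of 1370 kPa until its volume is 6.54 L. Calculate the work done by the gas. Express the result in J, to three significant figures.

Isobaric: W = P ΔV.
W = (1370 kPa)(6.54 − 2.91 L) = (1370)(3.63) = 4973 J.

W ≈ 4970 J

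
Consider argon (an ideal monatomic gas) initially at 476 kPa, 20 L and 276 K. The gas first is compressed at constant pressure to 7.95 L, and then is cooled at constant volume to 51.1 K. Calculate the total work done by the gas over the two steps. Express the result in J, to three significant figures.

Step 1 (isobaric): W = PΔV = (476 kPa)(7.95 − 20 L) = -5736 J.
Step 2 (isochoric): W = 0 (constant volume).
W_total = -5736 + 0 = -5736 J.

W_total ≈ -5740 J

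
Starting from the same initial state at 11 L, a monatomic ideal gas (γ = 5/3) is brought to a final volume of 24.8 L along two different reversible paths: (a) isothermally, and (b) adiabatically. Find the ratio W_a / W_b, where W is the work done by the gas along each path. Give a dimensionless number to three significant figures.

W_a / W_b ≈ 1.30

Path (a) isothermal: W = P₁V₁ ln(V₂/V₁) → W_a/(P₁V₁) = 0.8129.
Path (b) adiabatic: W = P₁V₁(1 − (V₁/V₂)^(γ−1))/(γ−1) → W_b/(P₁V₁) = 0.6276.
W_a / W_b = 0.8129 / 0.6276 = 1.295.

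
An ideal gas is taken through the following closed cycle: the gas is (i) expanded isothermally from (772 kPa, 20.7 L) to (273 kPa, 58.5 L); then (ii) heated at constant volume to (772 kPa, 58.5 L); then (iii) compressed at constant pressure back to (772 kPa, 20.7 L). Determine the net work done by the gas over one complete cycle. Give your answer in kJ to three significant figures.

W_net ≈ -12.6 kJ

Leg (i): W = PᵢVᵢ ln(V_f/Vᵢ) = (15980) ln(58.5/20.7) = 16602 J.
Leg (ii): W = 0.
Leg (iii): W = PΔV = (772)(20.7 − 58.5) = -29182 J.
W_net = 16602 − 29182 = -12580 J.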